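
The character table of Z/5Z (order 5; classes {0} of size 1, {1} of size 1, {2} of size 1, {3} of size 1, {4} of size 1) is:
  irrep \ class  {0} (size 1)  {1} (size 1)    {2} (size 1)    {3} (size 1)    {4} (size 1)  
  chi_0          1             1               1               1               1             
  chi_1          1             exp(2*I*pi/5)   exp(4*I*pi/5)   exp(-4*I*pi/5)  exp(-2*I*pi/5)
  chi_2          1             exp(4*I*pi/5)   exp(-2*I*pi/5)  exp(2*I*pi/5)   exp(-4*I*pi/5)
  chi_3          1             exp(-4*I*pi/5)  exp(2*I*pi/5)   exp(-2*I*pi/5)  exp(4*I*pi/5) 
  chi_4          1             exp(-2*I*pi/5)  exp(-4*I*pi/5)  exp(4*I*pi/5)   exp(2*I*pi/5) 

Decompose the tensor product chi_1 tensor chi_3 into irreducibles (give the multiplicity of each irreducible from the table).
chi_1 tensor chi_3 = chi_4 (all other irreducibles have multiplicity 0).

Justification: The character of a tensor product is the pointwise product (chi_1 * chi_3)(C) = chi_1(C) * chi_3(C):
  {0}: (1)*(1), {1}: (exp(2*I*pi/5))*(exp(-4*I*pi/5)), {2}: (exp(4*I*pi/5))*(exp(2*I*pi/5)), {3}: (exp(-4*I*pi/5))*(exp(-2*I*pi/5)), {4}: (exp(-2*I*pi/5))*(exp(4*I*pi/5))
so (chi_1 * chi_3) takes values
  {0} -> 1, {1} -> exp(-2*I*pi/5), {2} -> exp(-4*I*pi/5), {3} -> exp(4*I*pi/5), {4} -> exp(2*I*pi/5).
Now take the inner product of this character with each irreducible chi from the table, <chi_1*chi_3, chi> = (1/5) sum_C |C| (chi_1*chi_3)(C) conj(chi(C)):
  <chi_1*chi_3, chi_0> = (1/5)[1*(1)*conj(1) + 1*(exp(-2*I*pi/5))*conj(1) + 1*(exp(-4*I*pi/5))*conj(1) + 1*(exp(4*I*pi/5))*conj(1) + 1*(exp(2*I*pi/5))*conj(1)]
      = (1/5)[(1) + (exp(-2*I*pi/5)) + (exp(-4*I*pi/5)) + (exp(4*I*pi/5)) + (exp(2*I*pi/5))] = 0/5 = 0
  <chi_1*chi_3, chi_1> = (1/5)[1*(1)*conj(1) + 1*(exp(-2*I*pi/5))*conj(exp(2*I*pi/5)) + 1*(exp(-4*I*pi/5))*conj(exp(4*I*pi/5)) + 1*(exp(4*I*pi/5))*conj(exp(-4*I*pi/5)) + 1*(exp(2*I*pi/5))*conj(exp(-2*I*pi/5))]
      = (1/5)[(1) + (exp(-4*I*pi/5)) + (exp(2*I*pi/5)) + (exp(-2*I*pi/5)) + (exp(4*I*pi/5))] = 0/5 = 0
  <chi_1*chi_3, chi_2> = (1/5)[1*(1)*conj(1) + 1*(exp(-2*I*pi/5))*conj(exp(4*I*pi/5)) + 1*(exp(-4*I*pi/5))*conj(exp(-2*I*pi/5)) + 1*(exp(4*I*pi/5))*conj(exp(2*I*pi/5)) + 1*(exp(2*I*pi/5))*conj(exp(-4*I*pi/5))]
      = (1/5)[(1) + (exp(4*I*pi/5)) + (exp(-2*I*pi/5)) + (exp(2*I*pi/5)) + (exp(-4*I*pi/5))] = 0/5 = 0
  <chi_1*chi_3, chi_3> = (1/5)[1*(1)*conj(1) + 1*(exp(-2*I*pi/5))*conj(exp(-4*I*pi/5)) + 1*(exp(-4*I*pi/5))*conj(exp(2*I*pi/5)) + 1*(exp(4*I*pi/5))*conj(exp(-2*I*pi/5)) + 1*(exp(2*I*pi/5))*conj(exp(4*I*pi/5))]
      = (1/5)[(1) + (exp(2*I*pi/5)) + (exp(4*I*pi/5)) + (exp(-4*I*pi/5)) + (exp(-2*I*pi/5))] = 0/5 = 0
  <chi_1*chi_3, chi_4> = (1/5)[1*(1)*conj(1) + 1*(exp(-2*I*pi/5))*conj(exp(-2*I*pi/5)) + 1*(exp(-4*I*pi/5))*conj(exp(-4*I*pi/5)) + 1*(exp(4*I*pi/5))*conj(exp(4*I*pi/5)) + 1*(exp(2*I*pi/5))*conj(exp(2*I*pi/5))]
      = (1/5)[(1) + (1) + (1) + (1) + (1)] = 5/5 = 1
(Exp terms are combined using exp(i*s)*conj(exp(i*t)) = exp(i*(s-t)), and sums of them are collapsed using the identity that for every m > 1 the m distinct m-th roots of unity sum to 0, e.g. 1 + exp(2*I*pi/3) + exp(-2*I*pi/3) = 0.)
Hence the multiplicities are chi_4: 1. Dimension check: dim(chi_1)*dim(chi_3) = 1*1 = 1 and sum (mult * dim) = 1*1 = 1.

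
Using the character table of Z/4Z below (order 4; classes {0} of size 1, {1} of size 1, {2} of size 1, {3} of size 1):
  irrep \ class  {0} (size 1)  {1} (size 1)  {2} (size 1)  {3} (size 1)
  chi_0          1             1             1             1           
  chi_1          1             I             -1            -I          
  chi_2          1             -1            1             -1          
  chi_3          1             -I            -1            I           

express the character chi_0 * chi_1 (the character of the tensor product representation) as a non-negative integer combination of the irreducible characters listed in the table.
chi_0 tensor chi_1 = chi_1 (all other irreducibles have multiplicity 0).

Details: The character of a tensor product is the pointwise product (chi_0 * chi_1)(C) = chi_0(C) * chi_1(C):
  {0}: (1)*(1), {1}: (1)*(I), {2}: (1)*(-1), {3}: (1)*(-I)
so (chi_0 * chi_1) takes values
  {0} -> 1, {1} -> I, {2} -> -1, {3} -> -I.
Now take the inner product of this character with each irreducible chi from the table, <chi_0*chi_1, chi> = (1/4) sum_C |C| (chi_0*chi_1)(C) conj(chi(C)):
  <chi_0*chi_1, chi_0> = (1/4)[1*(1)*conj(1) + 1*(I)*conj(1) + 1*(-1)*conj(1) + 1*(-I)*conj(1)]
      = (1/4)[(1) + (I) + (-1) + (-I)] = 0/4 = 0
  <chi_0*chi_1, chi_1> = (1/4)[1*(1)*conj(1) + 1*(I)*conj(I) + 1*(-1)*conj(-1) + 1*(-I)*conj(-I)]
      = (1/4)[(1) + (1) + (1) + (1)] = 4/4 = 1
  <chi_0*chi_1, chi_2> = (1/4)[1*(1)*conj(1) + 1*(I)*conj(-1) + 1*(-1)*conj(1) + 1*(-I)*conj(-1)]
      = (1/4)[(1) + (-I) + (-1) + (I)] = 0/4 = 0
  <chi_0*chi_1, chi_3> = (1/4)[1*(1)*conj(1) + 1*(I)*conj(-I) + 1*(-1)*conj(-1) + 1*(-I)*conj(I)]
      = (1/4)[(1) + (-1) + (1) + (-1)] = 0/4 = 0
(Exp terms are combined using exp(i*s)*conj(exp(i*t)) = exp(i*(s-t)), and sums of them are collapsed using the identity that for every m > 1 the m distinct m-th roots of unity sum to 0, e.g. 1 + exp(2*I*pi/3) + exp(-2*I*pi/3) = 0.)
Hence the multiplicities are chi_1: 1. Dimension check: dim(chi_0)*dim(chi_1) = 1*1 = 1 and sum (mult * dim) = 1*1 = 1.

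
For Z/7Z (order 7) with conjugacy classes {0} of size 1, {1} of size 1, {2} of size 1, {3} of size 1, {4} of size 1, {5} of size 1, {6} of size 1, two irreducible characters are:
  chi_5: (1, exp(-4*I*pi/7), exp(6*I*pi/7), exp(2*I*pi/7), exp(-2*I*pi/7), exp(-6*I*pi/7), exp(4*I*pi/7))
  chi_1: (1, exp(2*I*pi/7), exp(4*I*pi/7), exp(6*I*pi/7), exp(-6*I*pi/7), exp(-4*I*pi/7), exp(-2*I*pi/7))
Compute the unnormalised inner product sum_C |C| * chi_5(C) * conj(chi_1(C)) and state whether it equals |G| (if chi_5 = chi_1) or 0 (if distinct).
Sum = 0; so <chi_5, chi_1> = 0 (distinct irreducibles are orthogonal).

Argument: Compute term by term over conjugacy classes (|C| * chi_5(C) * conj(chi_1(C))):
  1*(1)*conj(1) + 1*(exp(-4*I*pi/7))*conj(exp(2*I*pi/7)) + 1*(exp(6*I*pi/7))*conj(exp(4*I*pi/7)) + 1*(exp(2*I*pi/7))*conj(exp(6*I*pi/7)) + 1*(exp(-2*I*pi/7))*conj(exp(-6*I*pi/7)) + 1*(exp(-6*I*pi/7))*conj(exp(-4*I*pi/7)) + 1*(exp(4*I*pi/7))*conj(exp(-2*I*pi/7))
  = (1) + (exp(-6*I*pi/7)) + (exp(2*I*pi/7)) + (exp(-4*I*pi/7)) + (exp(4*I*pi/7)) + (exp(-2*I*pi/7)) + (exp(6*I*pi/7))
  = 0.
(Exp terms are combined using exp(i*s)*conj(exp(i*t)) = exp(i*(s-t)), and sums of them are collapsed using the identity that for every m > 1 the m distinct m-th roots of unity sum to 0, e.g. 1 + exp(2*I*pi/3) + exp(-2*I*pi/3) = 0.)
Dividing by |G| = 7 gives 0/7 = 0, matching the row-orthogonality relation <chi_5, chi_1> = [chi_5 = chi_1].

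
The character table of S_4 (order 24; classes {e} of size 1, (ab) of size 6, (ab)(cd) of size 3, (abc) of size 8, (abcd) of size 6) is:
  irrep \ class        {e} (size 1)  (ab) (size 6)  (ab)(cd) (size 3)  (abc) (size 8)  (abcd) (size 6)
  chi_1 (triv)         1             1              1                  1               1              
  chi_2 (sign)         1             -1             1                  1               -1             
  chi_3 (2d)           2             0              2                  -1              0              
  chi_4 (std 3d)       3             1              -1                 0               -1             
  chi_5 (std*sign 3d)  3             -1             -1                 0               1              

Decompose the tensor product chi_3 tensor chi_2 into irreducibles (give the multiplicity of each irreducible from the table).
chi_3 tensor chi_2 = chi_3 (all other irreducibles have multiplicity 0).

Derivation: The character of a tensor product is the pointwise product (chi_3 * chi_2)(C) = chi_3(C) * chi_2(C):
  {e}: (2)*(1), (ab): (0)*(-1), (ab)(cd): (2)*(1), (abc): (-1)*(1), (abcd): (0)*(-1)
so (chi_3 * chi_2) takes values
  {e} -> 2, (ab) -> 0, (ab)(cd) -> 2, (abc) -> -1, (abcd) -> 0.
Now take the inner product of this character with each irreducible chi from the table, <chi_3*chi_2, chi> = (1/24) sum_C |C| (chi_3*chi_2)(C) conj(chi(C)):
  <chi_3*chi_2, chi_1> = (1/24)[1*(2)*conj(1) + 6*(0)*conj(1) + 3*(2)*conj(1) + 8*(-1)*conj(1) + 6*(0)*conj(1)]
      = (1/24)[(2) + (0) + (6) + (-8) + (0)] = 0/24 = 0
  <chi_3*chi_2, chi_2> = (1/24)[1*(2)*conj(1) + 6*(0)*conj(-1) + 3*(2)*conj(1) + 8*(-1)*conj(1) + 6*(0)*conj(-1)]
      = (1/24)[(2) + (0) + (6) + (-8) + (0)] = 0/24 = 0
  <chi_3*chi_2, chi_3> = (1/24)[1*(2)*conj(2) + 6*(0)*conj(0) + 3*(2)*conj(2) + 8*(-1)*conj(-1) + 6*(0)*conj(0)]
      = (1/24)[(4) + (0) + (12) + (8) + (0)] = 24/24 = 1
  <chi_3*chi_2, chi_4> = (1/24)[1*(2)*conj(3) + 6*(0)*conj(1) + 3*(2)*conj(-1) + 8*(-1)*conj(0) + 6*(0)*conj(-1)]
      = (1/24)[(6) + (0) + (-6) + (0) + (0)] = 0/24 = 0
  <chi_3*chi_2, chi_5> = (1/24)[1*(2)*conj(3) + 6*(0)*conj(-1) + 3*(2)*conj(-1) + 8*(-1)*conj(0) + 6*(0)*conj(1)]
      = (1/24)[(6) + (0) + (-6) + (0) + (0)] = 0/24 = 0
Hence the multiplicities are chi_3: 1. Dimension check: dim(chi_3)*dim(chi_2) = 2*1 = 2 and sum (mult * dim) = 1*2 = 2.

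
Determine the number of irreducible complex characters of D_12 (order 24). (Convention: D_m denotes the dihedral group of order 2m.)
9

Argument: The number of irreducible complex representations of a finite group equals its number of conjugacy classes. D_12 has 9 conjugacy classes (n/2 + 3 for n even), so D_12 (order 24) has exactly 9 irreducible complex representations.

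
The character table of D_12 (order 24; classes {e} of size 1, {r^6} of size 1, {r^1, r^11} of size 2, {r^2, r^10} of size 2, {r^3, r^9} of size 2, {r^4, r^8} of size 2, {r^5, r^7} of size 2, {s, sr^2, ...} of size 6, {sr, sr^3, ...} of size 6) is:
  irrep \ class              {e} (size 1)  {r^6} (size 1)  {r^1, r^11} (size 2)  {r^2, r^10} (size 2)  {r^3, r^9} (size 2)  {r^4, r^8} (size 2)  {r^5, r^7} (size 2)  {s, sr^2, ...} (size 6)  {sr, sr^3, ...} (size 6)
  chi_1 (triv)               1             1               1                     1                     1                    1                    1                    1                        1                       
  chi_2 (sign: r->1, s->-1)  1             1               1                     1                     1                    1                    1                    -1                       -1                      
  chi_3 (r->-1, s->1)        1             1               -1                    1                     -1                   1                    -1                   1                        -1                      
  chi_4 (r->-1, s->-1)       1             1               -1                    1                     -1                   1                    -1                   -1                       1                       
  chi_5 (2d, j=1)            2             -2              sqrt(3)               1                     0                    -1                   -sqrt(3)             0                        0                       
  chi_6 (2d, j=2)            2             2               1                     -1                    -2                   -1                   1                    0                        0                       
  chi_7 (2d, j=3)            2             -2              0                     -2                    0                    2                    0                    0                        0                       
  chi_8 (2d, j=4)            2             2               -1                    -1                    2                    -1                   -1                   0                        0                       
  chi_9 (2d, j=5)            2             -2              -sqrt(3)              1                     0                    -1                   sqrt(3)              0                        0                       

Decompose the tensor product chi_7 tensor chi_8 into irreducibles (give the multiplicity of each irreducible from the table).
chi_7 tensor chi_8 = chi_5 + chi_9 (all other irreducibles have multiplicity 0).

Explanation: The character of a tensor product is the pointwise product (chi_7 * chi_8)(C) = chi_7(C) * chi_8(C):
  {e}: (2)*(2), {r^6}: (-2)*(2), {r^1, r^11}: (0)*(-1), {r^2, r^10}: (-2)*(-1), {r^3, r^9}: (0)*(2), {r^4, r^8}: (2)*(-1), {r^5, r^7}: (0)*(-1), {s, sr^2, ...}: (0)*(0), {sr, sr^3, ...}: (0)*(0)
so (chi_7 * chi_8) takes values
  {e} -> 4, {r^6} -> -4, {r^1, r^11} -> 0, {r^2, r^10} -> 2, {r^3, r^9} -> 0, {r^4, r^8} -> -2, {r^5, r^7} -> 0, {s, sr^2, ...} -> 0, {sr, sr^3, ...} -> 0.
Now take the inner product of this character with each irreducible chi from the table, <chi_7*chi_8, chi> = (1/24) sum_C |C| (chi_7*chi_8)(C) conj(chi(C)):
  <chi_7*chi_8, chi_1> = (1/24)[1*(4)*conj(1) + 1*(-4)*conj(1) + 2*(0)*conj(1) + 2*(2)*conj(1) + 2*(0)*conj(1) + 2*(-2)*conj(1) + 2*(0)*conj(1) + 6*(0)*conj(1) + 6*(0)*conj(1)]
      = (1/24)[(4) + (-4) + (0) + (4) + (0) + (-4) + (0) + (0) + (0)] = 0/24 = 0
  <chi_7*chi_8, chi_2> = (1/24)[1*(4)*conj(1) + 1*(-4)*conj(1) + 2*(0)*conj(1) + 2*(2)*conj(1) + 2*(0)*conj(1) + 2*(-2)*conj(1) + 2*(0)*conj(1) + 6*(0)*conj(-1) + 6*(0)*conj(-1)]
      = (1/24)[(4) + (-4) + (0) + (4) + (0) + (-4) + (0) + (0) + (0)] = 0/24 = 0
  <chi_7*chi_8, chi_3> = (1/24)[1*(4)*conj(1) + 1*(-4)*conj(1) + 2*(0)*conj(-1) + 2*(2)*conj(1) + 2*(0)*conj(-1) + 2*(-2)*conj(1) + 2*(0)*conj(-1) + 6*(0)*conj(1) + 6*(0)*conj(-1)]
      = (1/24)[(4) + (-4) + (0) + (4) + (0) + (-4) + (0) + (0) + (0)] = 0/24 = 0
  <chi_7*chi_8, chi_4> = (1/24)[1*(4)*conj(1) + 1*(-4)*conj(1) + 2*(0)*conj(-1) + 2*(2)*conj(1) + 2*(0)*conj(-1) + 2*(-2)*conj(1) + 2*(0)*conj(-1) + 6*(0)*conj(-1) + 6*(0)*conj(1)]
      = (1/24)[(4) + (-4) + (0) + (4) + (0) + (-4) + (0) + (0) + (0)] = 0/24 = 0
  <chi_7*chi_8, chi_5> = (1/24)[1*(4)*conj(2) + 1*(-4)*conj(-2) + 2*(0)*conj(sqrt(3)) + 2*(2)*conj(1) + 2*(0)*conj(0) + 2*(-2)*conj(-1) + 2*(0)*conj(-sqrt(3)) + 6*(0)*conj(0) + 6*(0)*conj(0)]
      = (1/24)[(8) + (8) + (0) + (4) + (0) + (4) + (0) + (0) + (0)] = 24/24 = 1
  <chi_7*chi_8, chi_6> = (1/24)[1*(4)*conj(2) + 1*(-4)*conj(2) + 2*(0)*conj(1) + 2*(2)*conj(-1) + 2*(0)*conj(-2) + 2*(-2)*conj(-1) + 2*(0)*conj(1) + 6*(0)*conj(0) + 6*(0)*conj(0)]
      = (1/24)[(8) + (-8) + (0) + (-4) + (0) + (4) + (0) + (0) + (0)] = 0/24 = 0
  <chi_7*chi_8, chi_7> = (1/24)[1*(4)*conj(2) + 1*(-4)*conj(-2) + 2*(0)*conj(0) + 2*(2)*conj(-2) + 2*(0)*conj(0) + 2*(-2)*conj(2) + 2*(0)*conj(0) + 6*(0)*conj(0) + 6*(0)*conj(0)]
      = (1/24)[(8) + (8) + (0) + (-8) + (0) + (-8) + (0) + (0) + (0)] = 0/24 = 0
  <chi_7*chi_8, chi_8> = (1/24)[1*(4)*conj(2) + 1*(-4)*conj(2) + 2*(0)*conj(-1) + 2*(2)*conj(-1) + 2*(0)*conj(2) + 2*(-2)*conj(-1) + 2*(0)*conj(-1) + 6*(0)*conj(0) + 6*(0)*conj(0)]
      = (1/24)[(8) + (-8) + (0) + (-4) + (0) + (4) + (0) + (0) + (0)] = 0/24 = 0
  <chi_7*chi_8, chi_9> = (1/24)[1*(4)*conj(2) + 1*(-4)*conj(-2) + 2*(0)*conj(-sqrt(3)) + 2*(2)*conj(1) + 2*(0)*conj(0) + 2*(-2)*conj(-1) + 2*(0)*conj(sqrt(3)) + 6*(0)*conj(0) + 6*(0)*conj(0)]
      = (1/24)[(8) + (8) + (0) + (4) + (0) + (4) + (0) + (0) + (0)] = 24/24 = 1
Hence the multiplicities are chi_5: 1, chi_9: 1. Dimension check: dim(chi_7)*dim(chi_8) = 2*2 = 4 and sum (mult * dim) = 1*2 + 1*2 = 4.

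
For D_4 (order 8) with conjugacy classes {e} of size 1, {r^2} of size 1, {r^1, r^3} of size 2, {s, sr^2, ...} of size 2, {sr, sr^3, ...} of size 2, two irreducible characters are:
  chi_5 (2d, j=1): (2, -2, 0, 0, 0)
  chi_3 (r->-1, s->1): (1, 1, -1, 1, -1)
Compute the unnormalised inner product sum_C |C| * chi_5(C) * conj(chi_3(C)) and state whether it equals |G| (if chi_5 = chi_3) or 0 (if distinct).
Sum = 0; so <chi_5, chi_3> = 0 (distinct irreducibles are orthogonal).

Argument: Compute term by term over conjugacy classes (|C| * chi_5(C) * conj(chi_3(C))):
  1*(2)*conj(1) + 1*(-2)*conj(1) + 2*(0)*conj(-1) + 2*(0)*conj(1) + 2*(0)*conj(-1)
  = (2) + (-2) + (0) + (0) + (0)
  = 0.
Dividing by |G| = 8 gives 0/8 = 0, matching the row-orthogonality relation <chi_5, chi_3> = [chi_5 = chi_3].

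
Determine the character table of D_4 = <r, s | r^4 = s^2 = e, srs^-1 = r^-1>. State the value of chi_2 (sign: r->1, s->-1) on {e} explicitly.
Conjugacy classes: {e} of size 1, {r^2} of size 1, {r^1, r^3} of size 2, {s, sr^2, ...} of size 2, {sr, sr^3, ...} of size 2.
Character table:
  irrep \ class              {e} (size 1)  {r^2} (size 1)  {r^1, r^3} (size 2)  {s, sr^2, ...} (size 2)  {sr, sr^3, ...} (size 2)
  chi_1 (triv)               1             1               1                    1                        1                       
  chi_2 (sign: r->1, s->-1)  1             1               1                    -1                       -1                      
  chi_3 (r->-1, s->1)        1             1               -1                   1                        -1                      
  chi_4 (r->-1, s->-1)       1             1               -1                   -1                       1                       
  chi_5 (2d, j=1)            2             -2              0                    0                        0                       

Spot check: chi_2 (sign: r->1, s->-1) on {e} = 1.

Why: D_4 has order 2*4 = 8 with 5 conjugacy classes, hence 5 irreducibles. Sum of squared dims 1 + 1 + 1 + 1 + 4 = 8 = |G|. Linear characters come from the abelianisation; the 2-dimensional irreps have character r^k -> 2*cos(2*pi*j*k/4), reflections -> 0.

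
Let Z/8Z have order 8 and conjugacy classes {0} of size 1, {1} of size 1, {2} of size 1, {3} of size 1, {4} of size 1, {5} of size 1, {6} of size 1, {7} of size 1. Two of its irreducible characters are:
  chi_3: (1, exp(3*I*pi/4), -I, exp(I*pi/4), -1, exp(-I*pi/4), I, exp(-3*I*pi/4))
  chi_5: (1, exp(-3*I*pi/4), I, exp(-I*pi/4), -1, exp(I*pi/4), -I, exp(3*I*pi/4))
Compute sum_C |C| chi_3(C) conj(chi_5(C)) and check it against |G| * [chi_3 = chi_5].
Sum = 0; so <chi_3, chi_5> = 0 (distinct irreducibles are orthogonal).

Compute term by term over conjugacy classes (|C| * chi_3(C) * conj(chi_5(C))):
  1*(1)*conj(1) + 1*(exp(3*I*pi/4))*conj(exp(-3*I*pi/4)) + 1*(-I)*conj(I) + 1*(exp(I*pi/4))*conj(exp(-I*pi/4)) + 1*(-1)*conj(-1) + 1*(exp(-I*pi/4))*conj(exp(I*pi/4)) + 1*(I)*conj(-I) + 1*(exp(-3*I*pi/4))*conj(exp(3*I*pi/4))
  = (1) + (-I) + (-1) + (I) + (1) + (-I) + (-1) + (I)
  = 0.
(Exp terms are combined using exp(i*s)*conj(exp(i*t)) = exp(i*(s-t)), and sums of them are collapsed using the identity that for every m > 1 the m distinct m-th roots of unity sum to 0, e.g. 1 + exp(2*I*pi/3) + exp(-2*I*pi/3) = 0.)
Dividing by |G| = 8 gives 0/8 = 0, matching the row-orthogonality relation <chi_3, chi_5> = [chi_3 = chi_5].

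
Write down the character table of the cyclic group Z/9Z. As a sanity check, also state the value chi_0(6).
Character table of Z/9Z (irreps indexed chi_0,...,chi_8 with chi_k(m) = zeta_9^(k*m), zeta_9 = exp(2*pi*i/9)):
  irrep \ class  {0} (size 1)  {1} (size 1)    {2} (size 1)    {3} (size 1)    {4} (size 1)    {5} (size 1)    {6} (size 1)    {7} (size 1)    {8} (size 1)  
  chi_0          1             1               1               1               1               1               1               1               1             
  chi_1          1             exp(2*I*pi/9)   exp(4*I*pi/9)   exp(2*I*pi/3)   exp(8*I*pi/9)   exp(-8*I*pi/9)  exp(-2*I*pi/3)  exp(-4*I*pi/9)  exp(-2*I*pi/9)
  chi_2          1             exp(4*I*pi/9)   exp(8*I*pi/9)   exp(-2*I*pi/3)  exp(-2*I*pi/9)  exp(2*I*pi/9)   exp(2*I*pi/3)   exp(-8*I*pi/9)  exp(-4*I*pi/9)
  chi_3          1             exp(2*I*pi/3)   exp(-2*I*pi/3)  1               exp(2*I*pi/3)   exp(-2*I*pi/3)  1               exp(2*I*pi/3)   exp(-2*I*pi/3)
  chi_4          1             exp(8*I*pi/9)   exp(-2*I*pi/9)  exp(2*I*pi/3)   exp(-4*I*pi/9)  exp(4*I*pi/9)   exp(-2*I*pi/3)  exp(2*I*pi/9)   exp(-8*I*pi/9)
  chi_5          1             exp(-8*I*pi/9)  exp(2*I*pi/9)   exp(-2*I*pi/3)  exp(4*I*pi/9)   exp(-4*I*pi/9)  exp(2*I*pi/3)   exp(-2*I*pi/9)  exp(8*I*pi/9) 
  chi_6          1             exp(-2*I*pi/3)  exp(2*I*pi/3)   1               exp(-2*I*pi/3)  exp(2*I*pi/3)   1               exp(-2*I*pi/3)  exp(2*I*pi/3) 
  chi_7          1             exp(-4*I*pi/9)  exp(-8*I*pi/9)  exp(2*I*pi/3)   exp(2*I*pi/9)   exp(-2*I*pi/9)  exp(-2*I*pi/3)  exp(8*I*pi/9)   exp(4*I*pi/9) 
  chi_8          1             exp(-2*I*pi/9)  exp(-4*I*pi/9)  exp(-2*I*pi/3)  exp(-8*I*pi/9)  exp(8*I*pi/9)   exp(2*I*pi/3)   exp(4*I*pi/9)   exp(2*I*pi/9) 

Spot check: chi_0(6) = zeta_9^(0*6) = zeta_9^0 = 1.

Justification: Z/9Z is abelian, so all 9 irreducible complex representations are 1-dimensional. They are given by chi_k(m) = zeta_9^(k*m) for k = 0,...,8. Row orthogonality: sum_m chi_k(m) conj(chi_l(m)) = 9 * [k = l].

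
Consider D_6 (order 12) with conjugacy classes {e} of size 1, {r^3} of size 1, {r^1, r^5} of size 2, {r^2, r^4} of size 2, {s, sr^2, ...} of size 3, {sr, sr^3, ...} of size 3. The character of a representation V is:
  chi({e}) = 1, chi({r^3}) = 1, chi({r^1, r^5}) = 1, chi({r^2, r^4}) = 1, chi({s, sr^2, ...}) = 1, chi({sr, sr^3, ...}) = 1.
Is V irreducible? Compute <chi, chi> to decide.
Irreducible: <chi, chi> = 1.

Explanation: <chi, chi> = (1/|G|) sum_C |C| * |chi(C)|^2 = (1/12)[1*|1|^2 + 1*|1|^2 + 2*|1|^2 + 2*|1|^2 + 3*|1|^2 + 3*|1|^2]
  = (1/12)[(1) + (1) + (2) + (2) + (3) + (3)] = 12/12 = 1.
A character is irreducible iff <chi, chi> = 1, so this representation is irreducible.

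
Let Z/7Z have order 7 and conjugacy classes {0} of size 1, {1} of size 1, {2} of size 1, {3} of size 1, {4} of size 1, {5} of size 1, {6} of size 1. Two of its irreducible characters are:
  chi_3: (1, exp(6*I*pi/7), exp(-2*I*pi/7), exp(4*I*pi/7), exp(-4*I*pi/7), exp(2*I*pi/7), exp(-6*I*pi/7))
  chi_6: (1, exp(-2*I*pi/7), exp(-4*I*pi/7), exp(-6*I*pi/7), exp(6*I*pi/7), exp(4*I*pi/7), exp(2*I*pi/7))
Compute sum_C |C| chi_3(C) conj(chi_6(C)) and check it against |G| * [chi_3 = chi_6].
Sum = 0; so <chi_3, chi_6> = 0 (distinct irreducibles are orthogonal).

Derivation: Compute term by term over conjugacy classes (|C| * chi_3(C) * conj(chi_6(C))):
  1*(1)*conj(1) + 1*(exp(6*I*pi/7))*conj(exp(-2*I*pi/7)) + 1*(exp(-2*I*pi/7))*conj(exp(-4*I*pi/7)) + 1*(exp(4*I*pi/7))*conj(exp(-6*I*pi/7)) + 1*(exp(-4*I*pi/7))*conj(exp(6*I*pi/7)) + 1*(exp(2*I*pi/7))*conj(exp(4*I*pi/7)) + 1*(exp(-6*I*pi/7))*conj(exp(2*I*pi/7))
  = (1) + (exp(-6*I*pi/7)) + (exp(2*I*pi/7)) + (exp(-4*I*pi/7)) + (exp(4*I*pi/7)) + (exp(-2*I*pi/7)) + (exp(6*I*pi/7))
  = 0.
(Exp terms are combined using exp(i*s)*conj(exp(i*t)) = exp(i*(s-t)), and sums of them are collapsed using the identity that for every m > 1 the m distinct m-th roots of unity sum to 0, e.g. 1 + exp(2*I*pi/3) + exp(-2*I*pi/3) = 0.)
Dividing by |G| = 7 gives 0/7 = 0, matching the row-orthogonality relation <chi_3, chi_6> = [chi_3 = chi_6].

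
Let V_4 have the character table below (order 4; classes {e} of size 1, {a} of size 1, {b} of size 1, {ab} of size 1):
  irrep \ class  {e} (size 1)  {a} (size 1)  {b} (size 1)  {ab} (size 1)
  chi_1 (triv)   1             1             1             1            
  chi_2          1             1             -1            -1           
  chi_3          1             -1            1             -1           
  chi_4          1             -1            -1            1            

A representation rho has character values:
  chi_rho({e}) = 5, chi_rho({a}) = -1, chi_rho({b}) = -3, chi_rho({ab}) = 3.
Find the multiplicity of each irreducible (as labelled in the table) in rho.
Multiplicities: chi_1: 1, chi_2: 1, chi_3: 0, chi_4: 3.

Why: Use <chi_rho, chi> = (1/|G|) sum_C |C| * chi_rho(C) * conj(chi(C)) with |G| = 4 for each irreducible chi in the table:
  <chi_rho, chi_1> = (1/4)[1*(5)*conj(1) + 1*(-1)*conj(1) + 1*(-3)*conj(1) + 1*(3)*conj(1)]
      = (1/4)[(5) + (-1) + (-3) + (3)] = 4/4 = 1
  <chi_rho, chi_2> = (1/4)[1*(5)*conj(1) + 1*(-1)*conj(1) + 1*(-3)*conj(-1) + 1*(3)*conj(-1)]
      = (1/4)[(5) + (-1) + (3) + (-3)] = 4/4 = 1
  <chi_rho, chi_3> = (1/4)[1*(5)*conj(1) + 1*(-1)*conj(-1) + 1*(-3)*conj(1) + 1*(3)*conj(-1)]
      = (1/4)[(5) + (1) + (-3) + (-3)] = 0/4 = 0
  <chi_rho, chi_4> = (1/4)[1*(5)*conj(1) + 1*(-1)*conj(-1) + 1*(-3)*conj(-1) + 1*(3)*conj(1)]
      = (1/4)[(5) + (1) + (3) + (3)] = 12/4 = 3
Dimension check: dim(rho) = sum (mult * dim) = 1*1 + 1*1 + 0*1 + 3*1 = 5 = chi_rho(e) = 5.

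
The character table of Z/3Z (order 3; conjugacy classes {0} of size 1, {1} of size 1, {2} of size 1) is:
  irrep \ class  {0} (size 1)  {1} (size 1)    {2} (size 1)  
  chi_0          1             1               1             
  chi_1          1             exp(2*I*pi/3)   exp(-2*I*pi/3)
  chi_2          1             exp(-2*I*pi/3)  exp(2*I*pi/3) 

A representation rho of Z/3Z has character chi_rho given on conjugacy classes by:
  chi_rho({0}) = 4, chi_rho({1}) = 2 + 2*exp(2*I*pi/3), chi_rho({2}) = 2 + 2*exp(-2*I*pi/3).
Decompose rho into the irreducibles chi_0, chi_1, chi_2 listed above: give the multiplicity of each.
Multiplicities: chi_0: 2, chi_1: 2, chi_2: 0.

Details: Use <chi_rho, chi> = (1/|G|) sum_C |C| * chi_rho(C) * conj(chi(C)) with |G| = 3 for each irreducible chi in the table:
  <chi_rho, chi_0> = (1/3)[1*(4)*conj(1) + 1*(2 + 2*exp(2*I*pi/3))*conj(1) + 1*(2 + 2*exp(-2*I*pi/3))*conj(1)]
      = (1/3)[(4) + (2 + 2*exp(2*I*pi/3)) + (2 + 2*exp(-2*I*pi/3))] = 6/3 = 2
  <chi_rho, chi_1> = (1/3)[1*(4)*conj(1) + 1*(2 + 2*exp(2*I*pi/3))*conj(exp(2*I*pi/3)) + 1*(2 + 2*exp(-2*I*pi/3))*conj(exp(-2*I*pi/3))]
      = (1/3)[(4) + (2 + 2*exp(-2*I*pi/3)) + (2 + 2*exp(2*I*pi/3))] = 6/3 = 2
  <chi_rho, chi_2> = (1/3)[1*(4)*conj(1) + 1*(2 + 2*exp(2*I*pi/3))*conj(exp(-2*I*pi/3)) + 1*(2 + 2*exp(-2*I*pi/3))*conj(exp(2*I*pi/3))]
      = (1/3)[(4) + (-2) + (-2)] = 0/3 = 0
(Exp terms are combined using exp(i*s)*conj(exp(i*t)) = exp(i*(s-t)), and sums of them are collapsed using the identity that for every m > 1 the m distinct m-th roots of unity sum to 0, e.g. 1 + exp(2*I*pi/3) + exp(-2*I*pi/3) = 0.)
Dimension check: dim(rho) = sum (mult * dim) = 2*1 + 2*1 + 0*1 = 4 = chi_rho(e) = 4.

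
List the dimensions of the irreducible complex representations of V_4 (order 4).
Dimensions: 1, 1, 1, 1

Working: There are 4 irreducibles (= number of conjugacy classes). Their dimensions d_i satisfy sum d_i^2 = |G| = 4: 1 + 1 + 1 + 1 = 4.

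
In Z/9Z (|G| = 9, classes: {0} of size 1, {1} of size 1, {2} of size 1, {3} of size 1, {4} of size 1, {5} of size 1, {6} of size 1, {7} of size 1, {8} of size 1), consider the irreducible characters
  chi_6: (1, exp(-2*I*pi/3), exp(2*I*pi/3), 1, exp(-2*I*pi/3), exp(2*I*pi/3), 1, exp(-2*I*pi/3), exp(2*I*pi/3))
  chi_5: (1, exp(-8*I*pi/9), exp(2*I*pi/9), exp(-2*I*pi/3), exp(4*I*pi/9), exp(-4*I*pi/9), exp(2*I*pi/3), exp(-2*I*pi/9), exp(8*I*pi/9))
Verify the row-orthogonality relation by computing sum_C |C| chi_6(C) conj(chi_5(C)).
Sum = 0; so <chi_6, chi_5> = 0 (distinct irreducibles are orthogonal).

Working: Compute term by term over conjugacy classes (|C| * chi_6(C) * conj(chi_5(C))):
  1*(1)*conj(1) + 1*(exp(-2*I*pi/3))*conj(exp(-8*I*pi/9)) + 1*(exp(2*I*pi/3))*conj(exp(2*I*pi/9)) + 1*(1)*conj(exp(-2*I*pi/3)) + 1*(exp(-2*I*pi/3))*conj(exp(4*I*pi/9)) + 1*(exp(2*I*pi/3))*conj(exp(-4*I*pi/9)) + 1*(1)*conj(exp(2*I*pi/3)) + 1*(exp(-2*I*pi/3))*conj(exp(-2*I*pi/9)) + 1*(exp(2*I*pi/3))*conj(exp(8*I*pi/9))
  = (1) + (exp(2*I*pi/9)) + (exp(4*I*pi/9)) + (exp(2*I*pi/3)) + (exp(8*I*pi/9)) + (exp(-8*I*pi/9)) + (exp(-2*I*pi/3)) + (exp(-4*I*pi/9)) + (exp(-2*I*pi/9))
  = 0.
(Exp terms are combined using exp(i*s)*conj(exp(i*t)) = exp(i*(s-t)), and sums of them are collapsed using the identity that for every m > 1 the m distinct m-th roots of unity sum to 0, e.g. 1 + exp(2*I*pi/3) + exp(-2*I*pi/3) = 0.)
Dividing by |G| = 9 gives 0/9 = 0, matching the row-orthogonality relation <chi_6, chi_5> = [chi_6 = chi_5].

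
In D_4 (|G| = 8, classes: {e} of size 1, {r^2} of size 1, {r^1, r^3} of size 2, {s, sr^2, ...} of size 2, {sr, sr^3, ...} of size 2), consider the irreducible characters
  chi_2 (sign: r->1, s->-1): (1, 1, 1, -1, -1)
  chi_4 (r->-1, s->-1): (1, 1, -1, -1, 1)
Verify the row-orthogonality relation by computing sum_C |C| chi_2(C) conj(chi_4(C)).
Sum = 0; so <chi_2, chi_4> = 0 (distinct irreducibles are orthogonal).

Solution. Compute term by term over conjugacy classes (|C| * chi_2(C) * conj(chi_4(C))):
  1*(1)*conj(1) + 1*(1)*conj(1) + 2*(1)*conj(-1) + 2*(-1)*conj(-1) + 2*(-1)*conj(1)
  = (1) + (1) + (-2) + (2) + (-2)
  = 0.
Dividing by |G| = 8 gives 0/8 = 0, matching the row-orthogonality relation <chi_2, chi_4> = [chi_2 = chi_4].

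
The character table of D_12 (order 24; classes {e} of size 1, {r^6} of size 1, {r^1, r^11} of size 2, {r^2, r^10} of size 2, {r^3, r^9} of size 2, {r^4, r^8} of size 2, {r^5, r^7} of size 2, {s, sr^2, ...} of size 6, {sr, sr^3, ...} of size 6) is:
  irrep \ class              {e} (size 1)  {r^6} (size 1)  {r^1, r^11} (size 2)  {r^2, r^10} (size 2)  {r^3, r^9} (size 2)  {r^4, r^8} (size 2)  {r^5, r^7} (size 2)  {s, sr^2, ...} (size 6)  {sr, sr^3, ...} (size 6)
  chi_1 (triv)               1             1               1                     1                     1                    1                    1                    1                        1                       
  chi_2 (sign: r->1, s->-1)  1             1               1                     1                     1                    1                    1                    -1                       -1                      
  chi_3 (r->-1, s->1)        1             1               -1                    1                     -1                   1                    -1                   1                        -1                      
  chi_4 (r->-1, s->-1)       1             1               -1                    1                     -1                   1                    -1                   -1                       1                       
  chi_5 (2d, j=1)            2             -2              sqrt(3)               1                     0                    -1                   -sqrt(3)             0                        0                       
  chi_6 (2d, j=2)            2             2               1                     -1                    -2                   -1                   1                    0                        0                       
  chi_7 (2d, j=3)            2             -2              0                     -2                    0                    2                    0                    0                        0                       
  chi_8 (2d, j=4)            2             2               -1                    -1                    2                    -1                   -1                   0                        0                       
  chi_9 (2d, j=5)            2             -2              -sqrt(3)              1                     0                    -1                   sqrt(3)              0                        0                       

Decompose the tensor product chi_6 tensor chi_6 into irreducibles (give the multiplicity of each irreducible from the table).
chi_6 tensor chi_6 = chi_1 + chi_2 + chi_8 (all other irreducibles have multiplicity 0).

Argument: The character of a tensor product is the pointwise product (chi_6 * chi_6)(C) = chi_6(C) * chi_6(C):
  {e}: (2)*(2), {r^6}: (2)*(2), {r^1, r^11}: (1)*(1), {r^2, r^10}: (-1)*(-1), {r^3, r^9}: (-2)*(-2), {r^4, r^8}: (-1)*(-1), {r^5, r^7}: (1)*(1), {s, sr^2, ...}: (0)*(0), {sr, sr^3, ...}: (0)*(0)
so (chi_6 * chi_6) takes values
  {e} -> 4, {r^6} -> 4, {r^1, r^11} -> 1, {r^2, r^10} -> 1, {r^3, r^9} -> 4, {r^4, r^8} -> 1, {r^5, r^7} -> 1, {s, sr^2, ...} -> 0, {sr, sr^3, ...} -> 0.
Now take the inner product of this character with each irreducible chi from the table, <chi_6*chi_6, chi> = (1/24) sum_C |C| (chi_6*chi_6)(C) conj(chi(C)):
  <chi_6*chi_6, chi_1> = (1/24)[1*(4)*conj(1) + 1*(4)*conj(1) + 2*(1)*conj(1) + 2*(1)*conj(1) + 2*(4)*conj(1) + 2*(1)*conj(1) + 2*(1)*conj(1) + 6*(0)*conj(1) + 6*(0)*conj(1)]
      = (1/24)[(4) + (4) + (2) + (2) + (8) + (2) + (2) + (0) + (0)] = 24/24 = 1
  <chi_6*chi_6, chi_2> = (1/24)[1*(4)*conj(1) + 1*(4)*conj(1) + 2*(1)*conj(1) + 2*(1)*conj(1) + 2*(4)*conj(1) + 2*(1)*conj(1) + 2*(1)*conj(1) + 6*(0)*conj(-1) + 6*(0)*conj(-1)]
      = (1/24)[(4) + (4) + (2) + (2) + (8) + (2) + (2) + (0) + (0)] = 24/24 = 1
  <chi_6*chi_6, chi_3> = (1/24)[1*(4)*conj(1) + 1*(4)*conj(1) + 2*(1)*conj(-1) + 2*(1)*conj(1) + 2*(4)*conj(-1) + 2*(1)*conj(1) + 2*(1)*conj(-1) + 6*(0)*conj(1) + 6*(0)*conj(-1)]
      = (1/24)[(4) + (4) + (-2) + (2) + (-8) + (2) + (-2) + (0) + (0)] = 0/24 = 0
  <chi_6*chi_6, chi_4> = (1/24)[1*(4)*conj(1) + 1*(4)*conj(1) + 2*(1)*conj(-1) + 2*(1)*conj(1) + 2*(4)*conj(-1) + 2*(1)*conj(1) + 2*(1)*conj(-1) + 6*(0)*conj(-1) + 6*(0)*conj(1)]
      = (1/24)[(4) + (4) + (-2) + (2) + (-8) + (2) + (-2) + (0) + (0)] = 0/24 = 0
  <chi_6*chi_6, chi_5> = (1/24)[1*(4)*conj(2) + 1*(4)*conj(-2) + 2*(1)*conj(sqrt(3)) + 2*(1)*conj(1) + 2*(4)*conj(0) + 2*(1)*conj(-1) + 2*(1)*conj(-sqrt(3)) + 6*(0)*conj(0) + 6*(0)*conj(0)]
      = (1/24)[(8) + (-8) + (2*sqrt(3)) + (2) + (0) + (-2) + (-2*sqrt(3)) + (0) + (0)] = 0/24 = 0
  <chi_6*chi_6, chi_6> = (1/24)[1*(4)*conj(2) + 1*(4)*conj(2) + 2*(1)*conj(1) + 2*(1)*conj(-1) + 2*(4)*conj(-2) + 2*(1)*conj(-1) + 2*(1)*conj(1) + 6*(0)*conj(0) + 6*(0)*conj(0)]
      = (1/24)[(8) + (8) + (2) + (-2) + (-16) + (-2) + (2) + (0) + (0)] = 0/24 = 0
  <chi_6*chi_6, chi_7> = (1/24)[1*(4)*conj(2) + 1*(4)*conj(-2) + 2*(1)*conj(0) + 2*(1)*conj(-2) + 2*(4)*conj(0) + 2*(1)*conj(2) + 2*(1)*conj(0) + 6*(0)*conj(0) + 6*(0)*conj(0)]
      = (1/24)[(8) + (-8) + (0) + (-4) + (0) + (4) + (0) + (0) + (0)] = 0/24 = 0
  <chi_6*chi_6, chi_8> = (1/24)[1*(4)*conj(2) + 1*(4)*conj(2) + 2*(1)*conj(-1) + 2*(1)*conj(-1) + 2*(4)*conj(2) + 2*(1)*conj(-1) + 2*(1)*conj(-1) + 6*(0)*conj(0) + 6*(0)*conj(0)]
      = (1/24)[(8) + (8) + (-2) + (-2) + (16) + (-2) + (-2) + (0) + (0)] = 24/24 = 1
  <chi_6*chi_6, chi_9> = (1/24)[1*(4)*conj(2) + 1*(4)*conj(-2) + 2*(1)*conj(-sqrt(3)) + 2*(1)*conj(1) + 2*(4)*conj(0) + 2*(1)*conj(-1) + 2*(1)*conj(sqrt(3)) + 6*(0)*conj(0) + 6*(0)*conj(0)]
      = (1/24)[(8) + (-8) + (-2*sqrt(3)) + (2) + (0) + (-2) + (2*sqrt(3)) + (0) + (0)] = 0/24 = 0
Hence the multiplicities are chi_1: 1, chi_2: 1, chi_8: 1. Dimension check: dim(chi_6)*dim(chi_6) = 2*2 = 4 and sum (mult * dim) = 1*1 + 1*1 + 1*2 = 4.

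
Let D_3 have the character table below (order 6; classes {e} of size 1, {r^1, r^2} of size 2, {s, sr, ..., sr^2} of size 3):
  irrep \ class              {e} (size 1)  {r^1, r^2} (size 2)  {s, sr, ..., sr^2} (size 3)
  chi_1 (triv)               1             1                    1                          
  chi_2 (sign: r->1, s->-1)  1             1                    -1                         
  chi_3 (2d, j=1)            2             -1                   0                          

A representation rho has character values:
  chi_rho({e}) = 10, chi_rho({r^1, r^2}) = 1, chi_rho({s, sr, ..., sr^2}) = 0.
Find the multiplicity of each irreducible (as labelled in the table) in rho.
Multiplicities: chi_1: 2, chi_2: 2, chi_3: 3.

Why: Use <chi_rho, chi> = (1/|G|) sum_C |C| * chi_rho(C) * conj(chi(C)) with |G| = 6 for each irreducible chi in the table:
  <chi_rho, chi_1> = (1/6)[1*(10)*conj(1) + 2*(1)*conj(1) + 3*(0)*conj(1)]
      = (1/6)[(10) + (2) + (0)] = 12/6 = 2
  <chi_rho, chi_2> = (1/6)[1*(10)*conj(1) + 2*(1)*conj(1) + 3*(0)*conj(-1)]
      = (1/6)[(10) + (2) + (0)] = 12/6 = 2
  <chi_rho, chi_3> = (1/6)[1*(10)*conj(2) + 2*(1)*conj(-1) + 3*(0)*conj(0)]
      = (1/6)[(20) + (-2) + (0)] = 18/6 = 3
Dimension check: dim(rho) = sum (mult * dim) = 2*1 + 2*1 + 3*2 = 10 = chi_rho(e) = 10.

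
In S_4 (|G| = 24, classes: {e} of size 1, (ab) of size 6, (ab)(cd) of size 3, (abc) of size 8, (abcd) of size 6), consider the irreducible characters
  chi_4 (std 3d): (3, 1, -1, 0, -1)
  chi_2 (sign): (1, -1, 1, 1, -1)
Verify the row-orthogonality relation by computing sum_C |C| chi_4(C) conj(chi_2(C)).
Sum = 0; so <chi_4, chi_2> = 0 (distinct irreducibles are orthogonal).

Details: Compute term by term over conjugacy classes (|C| * chi_4(C) * conj(chi_2(C))):
  1*(3)*conj(1) + 6*(1)*conj(-1) + 3*(-1)*conj(1) + 8*(0)*conj(1) + 6*(-1)*conj(-1)
  = (3) + (-6) + (-3) + (0) + (6)
  = 0.
Dividing by |G| = 24 gives 0/24 = 0, matching the row-orthogonality relation <chi_4, chi_2> = [chi_4 = chi_2].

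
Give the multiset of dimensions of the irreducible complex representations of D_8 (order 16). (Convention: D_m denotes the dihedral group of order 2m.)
Dimensions: 1, 1, 1, 1, 2, 2, 2

Reasoning: There are 7 irreducibles (= number of conjugacy classes). Their dimensions d_i satisfy sum d_i^2 = |G| = 16: 1 + 1 + 1 + 1 + 4 + 4 + 4 = 16.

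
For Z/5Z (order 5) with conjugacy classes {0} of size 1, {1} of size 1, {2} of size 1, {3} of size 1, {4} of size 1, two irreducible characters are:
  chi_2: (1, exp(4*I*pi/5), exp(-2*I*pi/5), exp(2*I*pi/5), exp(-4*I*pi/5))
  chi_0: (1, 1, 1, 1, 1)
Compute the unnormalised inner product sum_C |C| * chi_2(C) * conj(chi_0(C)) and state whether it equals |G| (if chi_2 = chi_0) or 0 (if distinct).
Sum = 0; so <chi_2, chi_0> = 0 (distinct irreducibles are orthogonal).

Compute term by term over conjugacy classes (|C| * chi_2(C) * conj(chi_0(C))):
  1*(1)*conj(1) + 1*(exp(4*I*pi/5))*conj(1) + 1*(exp(-2*I*pi/5))*conj(1) + 1*(exp(2*I*pi/5))*conj(1) + 1*(exp(-4*I*pi/5))*conj(1)
  = (1) + (exp(4*I*pi/5)) + (exp(-2*I*pi/5)) + (exp(2*I*pi/5)) + (exp(-4*I*pi/5))
  = 0.
(Exp terms are combined using exp(i*s)*conj(exp(i*t)) = exp(i*(s-t)), and sums of them are collapsed using the identity that for every m > 1 the m distinct m-th roots of unity sum to 0, e.g. 1 + exp(2*I*pi/3) + exp(-2*I*pi/3) = 0.)
Dividing by |G| = 5 gives 0/5 = 0, matching the row-orthogonality relation <chi_2, chi_0> = [chi_2 = chi_0].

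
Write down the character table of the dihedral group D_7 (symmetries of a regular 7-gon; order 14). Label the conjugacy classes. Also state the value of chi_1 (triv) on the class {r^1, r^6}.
Conjugacy classes: {e} of size 1, {r^1, r^6} of size 2, {r^2, r^5} of size 2, {r^3, r^4} of size 2, {s, sr, ..., sr^6} of size 7.
Character table:
  irrep \ class              {e} (size 1)  {r^1, r^6} (size 2)  {r^2, r^5} (size 2)  {r^3, r^4} (size 2)  {s, sr, ..., sr^6} (size 7)
  chi_1 (triv)               1             1                    1                    1                    1                          
  chi_2 (sign: r->1, s->-1)  1             1                    1                    1                    -1                         
  chi_3 (2d, j=1)            2             2*cos(2*pi/7)        -2*cos(3*pi/7)       -2*cos(pi/7)         0                          
  chi_4 (2d, j=2)            2             -2*cos(3*pi/7)       -2*cos(pi/7)         2*cos(2*pi/7)        0                          
  chi_5 (2d, j=3)            2             -2*cos(pi/7)         2*cos(2*pi/7)        -2*cos(3*pi/7)       0                          

Spot check: chi_1 (triv) on {r^1, r^6} = 1.

D_7 has order 2*7 = 14 with 5 conjugacy classes, hence 5 irreducibles. Sum of squared dims 1 + 1 + 4 + 4 + 4 = 14 = |G|. Linear characters come from the abelianisation; the 2-dimensional irreps have character r^k -> 2*cos(2*pi*j*k/7), reflections -> 0.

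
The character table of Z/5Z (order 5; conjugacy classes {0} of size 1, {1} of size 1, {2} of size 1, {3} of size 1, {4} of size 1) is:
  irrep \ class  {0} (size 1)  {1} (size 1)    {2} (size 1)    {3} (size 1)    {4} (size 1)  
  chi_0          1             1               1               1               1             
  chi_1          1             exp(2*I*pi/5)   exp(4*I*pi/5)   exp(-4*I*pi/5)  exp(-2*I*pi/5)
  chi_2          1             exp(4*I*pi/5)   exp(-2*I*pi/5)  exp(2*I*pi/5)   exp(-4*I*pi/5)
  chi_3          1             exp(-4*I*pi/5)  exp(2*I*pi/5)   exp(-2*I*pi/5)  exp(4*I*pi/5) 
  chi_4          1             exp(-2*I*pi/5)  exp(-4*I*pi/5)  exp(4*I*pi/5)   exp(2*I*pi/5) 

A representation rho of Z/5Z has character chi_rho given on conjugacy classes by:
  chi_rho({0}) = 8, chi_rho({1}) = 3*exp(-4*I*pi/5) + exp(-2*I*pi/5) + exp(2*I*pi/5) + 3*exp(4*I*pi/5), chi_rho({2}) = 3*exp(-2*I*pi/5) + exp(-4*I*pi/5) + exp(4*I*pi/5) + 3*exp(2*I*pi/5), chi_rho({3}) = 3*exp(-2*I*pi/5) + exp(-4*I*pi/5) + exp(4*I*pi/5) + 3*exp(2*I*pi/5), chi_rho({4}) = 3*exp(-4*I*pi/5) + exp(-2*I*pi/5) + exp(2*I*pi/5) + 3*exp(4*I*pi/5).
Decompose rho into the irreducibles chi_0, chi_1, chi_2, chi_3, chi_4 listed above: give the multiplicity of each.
Multiplicities: chi_0: 0, chi_1: 1, chi_2: 3, chi_3: 3, chi_4: 1.

Use <chi_rho, chi> = (1/|G|) sum_C |C| * chi_rho(C) * conj(chi(C)) with |G| = 5 for each irreducible chi in the table:
  <chi_rho, chi_0> = (1/5)[1*(8)*conj(1) + 1*(3*exp(-4*I*pi/5) + exp(-2*I*pi/5) + exp(2*I*pi/5) + 3*exp(4*I*pi/5))*conj(1) + 1*(3*exp(-2*I*pi/5) + exp(-4*I*pi/5) + exp(4*I*pi/5) + 3*exp(2*I*pi/5))*conj(1) + 1*(3*exp(-2*I*pi/5) + exp(-4*I*pi/5) + exp(4*I*pi/5) + 3*exp(2*I*pi/5))*conj(1) + 1*(3*exp(-4*I*pi/5) + exp(-2*I*pi/5) + exp(2*I*pi/5) + 3*exp(4*I*pi/5))*conj(1)]
      = (1/5)[(8) + (3*exp(-4*I*pi/5) + exp(-2*I*pi/5) + exp(2*I*pi/5) + 3*exp(4*I*pi/5)) + (3*exp(-2*I*pi/5) + exp(-4*I*pi/5) + exp(4*I*pi/5) + 3*exp(2*I*pi/5)) + (3*exp(-2*I*pi/5) + exp(-4*I*pi/5) + exp(4*I*pi/5) + 3*exp(2*I*pi/5)) + (3*exp(-4*I*pi/5) + exp(-2*I*pi/5) + exp(2*I*pi/5) + 3*exp(4*I*pi/5))] = 0/5 = 0
  <chi_rho, chi_1> = (1/5)[1*(8)*conj(1) + 1*(3*exp(-4*I*pi/5) + exp(-2*I*pi/5) + exp(2*I*pi/5) + 3*exp(4*I*pi/5))*conj(exp(2*I*pi/5)) + 1*(3*exp(-2*I*pi/5) + exp(-4*I*pi/5) + exp(4*I*pi/5) + 3*exp(2*I*pi/5))*conj(exp(4*I*pi/5)) + 1*(3*exp(-2*I*pi/5) + exp(-4*I*pi/5) + exp(4*I*pi/5) + 3*exp(2*I*pi/5))*conj(exp(-4*I*pi/5)) + 1*(3*exp(-4*I*pi/5) + exp(-2*I*pi/5) + exp(2*I*pi/5) + 3*exp(4*I*pi/5))*conj(exp(-2*I*pi/5))]
      = (1/5)[(8) + (1 + exp(-4*I*pi/5) + 3*exp(4*I*pi/5) + 3*exp(2*I*pi/5)) + (1 + 3*exp(-2*I*pi/5) + exp(2*I*pi/5) + 3*exp(4*I*pi/5)) + (1 + 3*exp(-4*I*pi/5) + exp(-2*I*pi/5) + 3*exp(2*I*pi/5)) + (1 + 3*exp(-2*I*pi/5) + 3*exp(-4*I*pi/5) + exp(4*I*pi/5))] = 5/5 = 1
  <chi_rho, chi_2> = (1/5)[1*(8)*conj(1) + 1*(3*exp(-4*I*pi/5) + exp(-2*I*pi/5) + exp(2*I*pi/5) + 3*exp(4*I*pi/5))*conj(exp(4*I*pi/5)) + 1*(3*exp(-2*I*pi/5) + exp(-4*I*pi/5) + exp(4*I*pi/5) + 3*exp(2*I*pi/5))*conj(exp(-2*I*pi/5)) + 1*(3*exp(-2*I*pi/5) + exp(-4*I*pi/5) + exp(4*I*pi/5) + 3*exp(2*I*pi/5))*conj(exp(2*I*pi/5)) + 1*(3*exp(-4*I*pi/5) + exp(-2*I*pi/5) + exp(2*I*pi/5) + 3*exp(4*I*pi/5))*conj(exp(-4*I*pi/5))]
      = (1/5)[(8) + (3 + exp(-2*I*pi/5) + exp(4*I*pi/5) + 3*exp(2*I*pi/5)) + (3 + exp(-2*I*pi/5) + exp(-4*I*pi/5) + 3*exp(4*I*pi/5)) + (3 + 3*exp(-4*I*pi/5) + exp(4*I*pi/5) + exp(2*I*pi/5)) + (3 + 3*exp(-2*I*pi/5) + exp(-4*I*pi/5) + exp(2*I*pi/5))] = 15/5 = 3
  <chi_rho, chi_3> = (1/5)[1*(8)*conj(1) + 1*(3*exp(-4*I*pi/5) + exp(-2*I*pi/5) + exp(2*I*pi/5) + 3*exp(4*I*pi/5))*conj(exp(-4*I*pi/5)) + 1*(3*exp(-2*I*pi/5) + exp(-4*I*pi/5) + exp(4*I*pi/5) + 3*exp(2*I*pi/5))*conj(exp(2*I*pi/5)) + 1*(3*exp(-2*I*pi/5) + exp(-4*I*pi/5) + exp(4*I*pi/5) + 3*exp(2*I*pi/5))*conj(exp(-2*I*pi/5)) + 1*(3*exp(-4*I*pi/5) + exp(-2*I*pi/5) + exp(2*I*pi/5) + 3*exp(4*I*pi/5))*conj(exp(4*I*pi/5))]
      = (1/5)[(8) + (3 + 3*exp(-2*I*pi/5) + exp(-4*I*pi/5) + exp(2*I*pi/5)) + (3 + 3*exp(-4*I*pi/5) + exp(4*I*pi/5) + exp(2*I*pi/5)) + (3 + exp(-2*I*pi/5) + exp(-4*I*pi/5) + 3*exp(4*I*pi/5)) + (3 + exp(-2*I*pi/5) + exp(4*I*pi/5) + 3*exp(2*I*pi/5))] = 15/5 = 3
  <chi_rho, chi_4> = (1/5)[1*(8)*conj(1) + 1*(3*exp(-4*I*pi/5) + exp(-2*I*pi/5) + exp(2*I*pi/5) + 3*exp(4*I*pi/5))*conj(exp(-2*I*pi/5)) + 1*(3*exp(-2*I*pi/5) + exp(-4*I*pi/5) + exp(4*I*pi/5) + 3*exp(2*I*pi/5))*conj(exp(-4*I*pi/5)) + 1*(3*exp(-2*I*pi/5) + exp(-4*I*pi/5) + exp(4*I*pi/5) + 3*exp(2*I*pi/5))*conj(exp(4*I*pi/5)) + 1*(3*exp(-4*I*pi/5) + exp(-2*I*pi/5) + exp(2*I*pi/5) + 3*exp(4*I*pi/5))*conj(exp(2*I*pi/5))]
      = (1/5)[(8) + (1 + 3*exp(-2*I*pi/5) + 3*exp(-4*I*pi/5) + exp(4*I*pi/5)) + (1 + 3*exp(-4*I*pi/5) + exp(-2*I*pi/5) + 3*exp(2*I*pi/5)) + (1 + 3*exp(-2*I*pi/5) + exp(2*I*pi/5) + 3*exp(4*I*pi/5)) + (1 + exp(-4*I*pi/5) + 3*exp(4*I*pi/5) + 3*exp(2*I*pi/5))] = 5/5 = 1
(Exp terms are combined using exp(i*s)*conj(exp(i*t)) = exp(i*(s-t)), and sums of them are collapsed using the identity that for every m > 1 the m distinct m-th roots of unity sum to 0, e.g. 1 + exp(2*I*pi/3) + exp(-2*I*pi/3) = 0.)
Dimension check: dim(rho) = sum (mult * dim) = 0*1 + 1*1 + 3*1 + 3*1 + 1*1 = 8 = chi_rho(e) = 8.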